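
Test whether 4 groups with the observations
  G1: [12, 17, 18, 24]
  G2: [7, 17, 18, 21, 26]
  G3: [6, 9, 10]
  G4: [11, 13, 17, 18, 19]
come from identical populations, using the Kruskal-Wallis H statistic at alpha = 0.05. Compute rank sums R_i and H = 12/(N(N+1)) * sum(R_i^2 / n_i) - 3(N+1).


Step 1: Combine all N = 17 observations and assign midranks.
sorted (value, group, rank): (6,G3,1), (7,G2,2), (9,G3,3), (10,G3,4), (11,G4,5), (12,G1,6), (13,G4,7), (17,G1,9), (17,G2,9), (17,G4,9), (18,G1,12), (18,G2,12), (18,G4,12), (19,G4,14), (21,G2,15), (24,G1,16), (26,G2,17)
Step 2: Sum ranks within each group.
R_1 = 43 (n_1 = 4)
R_2 = 55 (n_2 = 5)
R_3 = 8 (n_3 = 3)
R_4 = 47 (n_4 = 5)
Step 3: H = 12/(N(N+1)) * sum(R_i^2/n_i) - 3(N+1)
     = 12/(17*18) * (43^2/4 + 55^2/5 + 8^2/3 + 47^2/5) - 3*18
     = 0.039216 * 1530.38 - 54
     = 6.015033.
Step 4: Ties present; correction factor C = 1 - 48/(17^3 - 17) = 0.990196. Corrected H = 6.015033 / 0.990196 = 6.074587.
Step 5: Under H0, H ~ chi^2(3); p-value = 0.108037.
Step 6: alpha = 0.05. fail to reject H0.

H = 6.0746, df = 3, p = 0.108037, fail to reject H0.


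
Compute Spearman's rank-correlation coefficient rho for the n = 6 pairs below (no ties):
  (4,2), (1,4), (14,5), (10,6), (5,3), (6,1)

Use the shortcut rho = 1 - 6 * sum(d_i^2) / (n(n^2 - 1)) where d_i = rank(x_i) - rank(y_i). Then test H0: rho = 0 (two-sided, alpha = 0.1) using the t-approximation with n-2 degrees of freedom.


Step 1: Rank x and y separately (midranks; no ties here).
rank(x): 4->2, 1->1, 14->6, 10->5, 5->3, 6->4
rank(y): 2->2, 4->4, 5->5, 6->6, 3->3, 1->1
Step 2: d_i = R_x(i) - R_y(i); compute d_i^2.
  (2-2)^2=0, (1-4)^2=9, (6-5)^2=1, (5-6)^2=1, (3-3)^2=0, (4-1)^2=9
sum(d^2) = 20.
Step 3: rho = 1 - 6*20 / (6*(6^2 - 1)) = 1 - 120/210 = 0.428571.
Step 4: Under H0, t = rho * sqrt((n-2)/(1-rho^2)) = 0.9487 ~ t(4).
Step 5: Two-sided p-value from the t-distribution with 4 df = 0.396501.
Step 6: alpha = 0.1. fail to reject H0.

rho = 0.4286, p = 0.396501, fail to reject H0 at alpha = 0.1.


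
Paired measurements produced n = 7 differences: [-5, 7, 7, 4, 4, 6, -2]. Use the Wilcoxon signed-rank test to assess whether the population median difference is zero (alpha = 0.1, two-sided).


Step 1: Drop any zero differences (none here) and take |d_i|.
|d| = [5, 7, 7, 4, 4, 6, 2]
Step 2: Midrank |d_i| (ties get averaged ranks).
ranks: |5|->4, |7|->6.5, |7|->6.5, |4|->2.5, |4|->2.5, |6|->5, |2|->1
Step 3: Attach original signs; sum ranks with positive sign and with negative sign.
W+ = 6.5 + 6.5 + 2.5 + 2.5 + 5 = 23
W- = 4 + 1 = 5
(Check: W+ + W- = 28 should equal n(n+1)/2 = 28.)
Step 4: Test statistic W = min(W+, W-) = 5.
Step 5: Ties in |d|, so use the tie-corrected normal approximation.
        E[W] = n(n+1)/4 = 7*8/4 = 14.
        Tie groups: |d|=4 (t=2), |d|=7 (t=2); sum(t^3 - t) = 12.
        Var[W] = n(n+1)(2n+1)/24 - sum(t^3-t)/48 = 840/24 - 12/48 = 34.75.
        z = (W - E[W]) / sqrt(Var[W]) = (5 - 14) / 5.8949 = -1.5267.
        Two-sided p = 2*Phi(z) = 0.126826.
Step 6: alpha = 0.1. fail to reject H0.

W+ = 23, W- = 5, W = min = 5, p = 0.126826, fail to reject H0.


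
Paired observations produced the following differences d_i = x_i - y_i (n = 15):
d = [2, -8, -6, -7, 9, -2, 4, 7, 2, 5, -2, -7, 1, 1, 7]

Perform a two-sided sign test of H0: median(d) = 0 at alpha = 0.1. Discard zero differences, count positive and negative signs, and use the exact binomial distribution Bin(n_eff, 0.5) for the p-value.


Step 1: Discard zero differences. Original n = 15; n_eff = number of nonzero differences = 15.
Nonzero differences (with sign): +2, -8, -6, -7, +9, -2, +4, +7, +2, +5, -2, -7, +1, +1, +7
Step 2: Count signs: positive = 9, negative = 6.
Step 3: Under H0: P(positive) = 0.5, so the number of positives S ~ Bin(15, 0.5).
Step 4: Two-sided exact p-value = sum of Bin(15,0.5) probabilities at or below the observed probability = 0.607239.
Step 5: alpha = 0.1. fail to reject H0.

n_eff = 15, pos = 9, neg = 6, p = 0.607239, fail to reject H0.


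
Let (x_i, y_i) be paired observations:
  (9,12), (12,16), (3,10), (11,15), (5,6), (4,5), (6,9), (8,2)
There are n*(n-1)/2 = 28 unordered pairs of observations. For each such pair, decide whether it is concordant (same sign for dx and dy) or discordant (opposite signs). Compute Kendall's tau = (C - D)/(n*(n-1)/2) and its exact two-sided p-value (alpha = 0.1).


Step 1: Enumerate the 28 unordered pairs (i,j) with i<j and classify each by sign(x_j-x_i) * sign(y_j-y_i).
  (1,2):dx=+3,dy=+4->C; (1,3):dx=-6,dy=-2->C; (1,4):dx=+2,dy=+3->C; (1,5):dx=-4,dy=-6->C
  (1,6):dx=-5,dy=-7->C; (1,7):dx=-3,dy=-3->C; (1,8):dx=-1,dy=-10->C; (2,3):dx=-9,dy=-6->C
  (2,4):dx=-1,dy=-1->C; (2,5):dx=-7,dy=-10->C; (2,6):dx=-8,dy=-11->C; (2,7):dx=-6,dy=-7->C
  (2,8):dx=-4,dy=-14->C; (3,4):dx=+8,dy=+5->C; (3,5):dx=+2,dy=-4->D; (3,6):dx=+1,dy=-5->D
  (3,7):dx=+3,dy=-1->D; (3,8):dx=+5,dy=-8->D; (4,5):dx=-6,dy=-9->C; (4,6):dx=-7,dy=-10->C
  (4,7):dx=-5,dy=-6->C; (4,8):dx=-3,dy=-13->C; (5,6):dx=-1,dy=-1->C; (5,7):dx=+1,dy=+3->C
  (5,8):dx=+3,dy=-4->D; (6,7):dx=+2,dy=+4->C; (6,8):dx=+4,dy=-3->D; (7,8):dx=+2,dy=-7->D
Step 2: C = 21, D = 7, total pairs = 28.
Step 3: tau = (C - D)/(n(n-1)/2) = (21 - 7)/28 = 0.500000.
Step 4: Exact two-sided p-value (enumerate n! = 40320 permutations of y under H0): p = 0.108681.
Step 5: alpha = 0.1. fail to reject H0.

tau_b = 0.5000 (C=21, D=7), p = 0.108681, fail to reject H0.


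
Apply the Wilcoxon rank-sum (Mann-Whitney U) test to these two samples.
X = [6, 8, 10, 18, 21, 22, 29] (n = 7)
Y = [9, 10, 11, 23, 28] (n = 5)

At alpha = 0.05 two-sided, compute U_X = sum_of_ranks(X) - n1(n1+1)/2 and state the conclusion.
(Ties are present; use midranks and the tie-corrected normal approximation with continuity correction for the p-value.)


Step 1: Combine and sort all 12 observations; assign midranks.
sorted (value, group): (6,X), (8,X), (9,Y), (10,X), (10,Y), (11,Y), (18,X), (21,X), (22,X), (23,Y), (28,Y), (29,X)
ranks: 6->1, 8->2, 9->3, 10->4.5, 10->4.5, 11->6, 18->7, 21->8, 22->9, 23->10, 28->11, 29->12
Step 2: Rank sum for X: R1 = 1 + 2 + 4.5 + 7 + 8 + 9 + 12 = 43.5.
Step 3: U_X = R1 - n1(n1+1)/2 = 43.5 - 7*8/2 = 43.5 - 28 = 15.5.
       U_Y = n1*n2 - U_X = 35 - 15.5 = 19.5.
Step 4: Ties are present, so use the tie-corrected normal approximation (with continuity correction) for the p-value.
Step 5: p-value = 0.807210; compare to alpha = 0.05. fail to reject H0.

U_X = 15.5, p = 0.807210, fail to reject H0 at alpha = 0.05.


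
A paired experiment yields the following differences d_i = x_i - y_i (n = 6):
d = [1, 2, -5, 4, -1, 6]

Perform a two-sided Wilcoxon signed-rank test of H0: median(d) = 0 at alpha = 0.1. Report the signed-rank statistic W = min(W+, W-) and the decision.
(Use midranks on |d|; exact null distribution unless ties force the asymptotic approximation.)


Step 1: Drop any zero differences (none here) and take |d_i|.
|d| = [1, 2, 5, 4, 1, 6]
Step 2: Midrank |d_i| (ties get averaged ranks).
ranks: |1|->1.5, |2|->3, |5|->5, |4|->4, |1|->1.5, |6|->6
Step 3: Attach original signs; sum ranks with positive sign and with negative sign.
W+ = 1.5 + 3 + 4 + 6 = 14.5
W- = 5 + 1.5 = 6.5
(Check: W+ + W- = 21 should equal n(n+1)/2 = 21.)
Step 4: Test statistic W = min(W+, W-) = 6.5.
Step 5: Ties in |d|, so use the tie-corrected normal approximation.
        E[W] = n(n+1)/4 = 6*7/4 = 10.5.
        Tie groups: |d|=1 (t=2); sum(t^3 - t) = 6.
        Var[W] = n(n+1)(2n+1)/24 - sum(t^3-t)/48 = 546/24 - 6/48 = 22.625.
        z = (W - E[W]) / sqrt(Var[W]) = (6.5 - 10.5) / 4.7566 = -0.8409.
        Two-sided p = 2*Phi(z) = 0.400381.
Step 6: alpha = 0.1. fail to reject H0.

W+ = 14.5, W- = 6.5, W = min = 6.5, p = 0.400381, fail to reject H0.


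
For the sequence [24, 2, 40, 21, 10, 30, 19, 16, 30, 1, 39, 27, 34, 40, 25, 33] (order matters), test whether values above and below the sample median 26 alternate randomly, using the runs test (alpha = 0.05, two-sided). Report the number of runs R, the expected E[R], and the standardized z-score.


Step 1: Compute median = 26; label A = above, B = below.
Labels in order: BBABBABBABAAAABA  (n_A = 8, n_B = 8)
Step 2: Count runs R = 10.
Step 3: Under H0 (random ordering), E[R] = 2*n_A*n_B/(n_A+n_B) + 1 = 2*8*8/16 + 1 = 9.0000.
        Var[R] = 2*n_A*n_B*(2*n_A*n_B - n_A - n_B) / ((n_A+n_B)^2 * (n_A+n_B-1)) = 14336/3840 = 3.7333.
        SD[R] = 1.9322.
Step 4: Continuity-corrected z = (R - 0.5 - E[R]) / SD[R] = (10 - 0.5 - 9.0000) / 1.9322 = 0.2588.
Step 5: Two-sided p-value via normal approximation = 2*(1 - Phi(|z|)) = 0.795809.
Step 6: alpha = 0.05. fail to reject H0.

R = 10, z = 0.2588, p = 0.795809, fail to reject H0.


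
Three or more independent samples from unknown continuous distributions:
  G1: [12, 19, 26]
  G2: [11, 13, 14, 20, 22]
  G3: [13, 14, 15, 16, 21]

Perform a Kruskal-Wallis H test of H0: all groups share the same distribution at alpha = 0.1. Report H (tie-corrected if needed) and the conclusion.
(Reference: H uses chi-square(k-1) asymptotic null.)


Step 1: Combine all N = 13 observations and assign midranks.
sorted (value, group, rank): (11,G2,1), (12,G1,2), (13,G2,3.5), (13,G3,3.5), (14,G2,5.5), (14,G3,5.5), (15,G3,7), (16,G3,8), (19,G1,9), (20,G2,10), (21,G3,11), (22,G2,12), (26,G1,13)
Step 2: Sum ranks within each group.
R_1 = 24 (n_1 = 3)
R_2 = 32 (n_2 = 5)
R_3 = 35 (n_3 = 5)
Step 3: H = 12/(N(N+1)) * sum(R_i^2/n_i) - 3(N+1)
     = 12/(13*14) * (24^2/3 + 32^2/5 + 35^2/5) - 3*14
     = 0.065934 * 641.8 - 42
     = 0.316484.
Step 4: Ties present; correction factor C = 1 - 12/(13^3 - 13) = 0.994505. Corrected H = 0.316484 / 0.994505 = 0.318232.
Step 5: Under H0, H ~ chi^2(2); p-value = 0.852897.
Step 6: alpha = 0.1. fail to reject H0.

H = 0.3182, df = 2, p = 0.852897, fail to reject H0.


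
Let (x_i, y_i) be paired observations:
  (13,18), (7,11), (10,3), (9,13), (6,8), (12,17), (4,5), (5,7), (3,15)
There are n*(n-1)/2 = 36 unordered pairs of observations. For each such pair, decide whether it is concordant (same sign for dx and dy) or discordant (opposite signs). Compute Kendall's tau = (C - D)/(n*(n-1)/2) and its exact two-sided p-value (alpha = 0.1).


Step 1: Enumerate the 36 unordered pairs (i,j) with i<j and classify each by sign(x_j-x_i) * sign(y_j-y_i).
  (1,2):dx=-6,dy=-7->C; (1,3):dx=-3,dy=-15->C; (1,4):dx=-4,dy=-5->C; (1,5):dx=-7,dy=-10->C
  (1,6):dx=-1,dy=-1->C; (1,7):dx=-9,dy=-13->C; (1,8):dx=-8,dy=-11->C; (1,9):dx=-10,dy=-3->C
  (2,3):dx=+3,dy=-8->D; (2,4):dx=+2,dy=+2->C; (2,5):dx=-1,dy=-3->C; (2,6):dx=+5,dy=+6->C
  (2,7):dx=-3,dy=-6->C; (2,8):dx=-2,dy=-4->C; (2,9):dx=-4,dy=+4->D; (3,4):dx=-1,dy=+10->D
  (3,5):dx=-4,dy=+5->D; (3,6):dx=+2,dy=+14->C; (3,7):dx=-6,dy=+2->D; (3,8):dx=-5,dy=+4->D
  (3,9):dx=-7,dy=+12->D; (4,5):dx=-3,dy=-5->C; (4,6):dx=+3,dy=+4->C; (4,7):dx=-5,dy=-8->C
  (4,8):dx=-4,dy=-6->C; (4,9):dx=-6,dy=+2->D; (5,6):dx=+6,dy=+9->C; (5,7):dx=-2,dy=-3->C
  (5,8):dx=-1,dy=-1->C; (5,9):dx=-3,dy=+7->D; (6,7):dx=-8,dy=-12->C; (6,8):dx=-7,dy=-10->C
  (6,9):dx=-9,dy=-2->C; (7,8):dx=+1,dy=+2->C; (7,9):dx=-1,dy=+10->D; (8,9):dx=-2,dy=+8->D
Step 2: C = 25, D = 11, total pairs = 36.
Step 3: tau = (C - D)/(n(n-1)/2) = (25 - 11)/36 = 0.388889.
Step 4: Exact two-sided p-value (enumerate n! = 362880 permutations of y under H0): p = 0.180181.
Step 5: alpha = 0.1. fail to reject H0.

tau_b = 0.3889 (C=25, D=11), p = 0.180181, fail to reject H0.


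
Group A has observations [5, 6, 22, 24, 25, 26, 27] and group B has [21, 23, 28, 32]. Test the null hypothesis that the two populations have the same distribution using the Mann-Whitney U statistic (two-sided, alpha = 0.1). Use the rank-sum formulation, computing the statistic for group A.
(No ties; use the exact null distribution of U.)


Step 1: Combine and sort all 11 observations; assign midranks.
sorted (value, group): (5,X), (6,X), (21,Y), (22,X), (23,Y), (24,X), (25,X), (26,X), (27,X), (28,Y), (32,Y)
ranks: 5->1, 6->2, 21->3, 22->4, 23->5, 24->6, 25->7, 26->8, 27->9, 28->10, 32->11
Step 2: Rank sum for X: R1 = 1 + 2 + 4 + 6 + 7 + 8 + 9 = 37.
Step 3: U_X = R1 - n1(n1+1)/2 = 37 - 7*8/2 = 37 - 28 = 9.
       U_Y = n1*n2 - U_X = 28 - 9 = 19.
Step 4: No ties, so the exact null distribution of U (based on enumerating the C(11,7) = 330 equally likely rank assignments) gives the two-sided p-value.
Step 5: p-value = 0.412121; compare to alpha = 0.1. fail to reject H0.

U_X = 9, p = 0.412121, fail to reject H0 at alpha = 0.1.


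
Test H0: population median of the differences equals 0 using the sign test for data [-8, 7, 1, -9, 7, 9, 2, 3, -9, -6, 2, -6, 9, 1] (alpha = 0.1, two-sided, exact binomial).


Step 1: Discard zero differences. Original n = 14; n_eff = number of nonzero differences = 14.
Nonzero differences (with sign): -8, +7, +1, -9, +7, +9, +2, +3, -9, -6, +2, -6, +9, +1
Step 2: Count signs: positive = 9, negative = 5.
Step 3: Under H0: P(positive) = 0.5, so the number of positives S ~ Bin(14, 0.5).
Step 4: Two-sided exact p-value = sum of Bin(14,0.5) probabilities at or below the observed probability = 0.423950.
Step 5: alpha = 0.1. fail to reject H0.

n_eff = 14, pos = 9, neg = 5, p = 0.423950, fail to reject H0.


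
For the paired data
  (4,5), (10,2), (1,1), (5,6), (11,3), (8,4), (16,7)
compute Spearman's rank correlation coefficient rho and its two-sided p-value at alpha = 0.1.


Step 1: Rank x and y separately (midranks; no ties here).
rank(x): 4->2, 10->5, 1->1, 5->3, 11->6, 8->4, 16->7
rank(y): 5->5, 2->2, 1->1, 6->6, 3->3, 4->4, 7->7
Step 2: d_i = R_x(i) - R_y(i); compute d_i^2.
  (2-5)^2=9, (5-2)^2=9, (1-1)^2=0, (3-6)^2=9, (6-3)^2=9, (4-4)^2=0, (7-7)^2=0
sum(d^2) = 36.
Step 3: rho = 1 - 6*36 / (7*(7^2 - 1)) = 1 - 216/336 = 0.357143.
Step 4: Under H0, t = rho * sqrt((n-2)/(1-rho^2)) = 0.8550 ~ t(5).
Step 5: Two-sided p-value from the t-distribution with 5 df = 0.431611.
Step 6: alpha = 0.1. fail to reject H0.

rho = 0.3571, p = 0.431611, fail to reject H0 at alpha = 0.1.


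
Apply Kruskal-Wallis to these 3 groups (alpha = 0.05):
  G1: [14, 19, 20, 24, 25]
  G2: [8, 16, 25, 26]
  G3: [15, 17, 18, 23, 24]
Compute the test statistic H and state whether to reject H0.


Step 1: Combine all N = 14 observations and assign midranks.
sorted (value, group, rank): (8,G2,1), (14,G1,2), (15,G3,3), (16,G2,4), (17,G3,5), (18,G3,6), (19,G1,7), (20,G1,8), (23,G3,9), (24,G1,10.5), (24,G3,10.5), (25,G1,12.5), (25,G2,12.5), (26,G2,14)
Step 2: Sum ranks within each group.
R_1 = 40 (n_1 = 5)
R_2 = 31.5 (n_2 = 4)
R_3 = 33.5 (n_3 = 5)
Step 3: H = 12/(N(N+1)) * sum(R_i^2/n_i) - 3(N+1)
     = 12/(14*15) * (40^2/5 + 31.5^2/4 + 33.5^2/5) - 3*15
     = 0.057143 * 792.513 - 45
     = 0.286429.
Step 4: Ties present; correction factor C = 1 - 12/(14^3 - 14) = 0.995604. Corrected H = 0.286429 / 0.995604 = 0.287693.
Step 5: Under H0, H ~ chi^2(2); p-value = 0.866021.
Step 6: alpha = 0.05. fail to reject H0.

H = 0.2877, df = 2, p = 0.866021, fail to reject H0.


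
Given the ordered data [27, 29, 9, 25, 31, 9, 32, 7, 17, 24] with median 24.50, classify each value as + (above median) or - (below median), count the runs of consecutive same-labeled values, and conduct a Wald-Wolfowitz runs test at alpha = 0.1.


Step 1: Compute median = 24.50; label A = above, B = below.
Labels in order: AABAABABBB  (n_A = 5, n_B = 5)
Step 2: Count runs R = 6.
Step 3: Under H0 (random ordering), E[R] = 2*n_A*n_B/(n_A+n_B) + 1 = 2*5*5/10 + 1 = 6.0000.
        Var[R] = 2*n_A*n_B*(2*n_A*n_B - n_A - n_B) / ((n_A+n_B)^2 * (n_A+n_B-1)) = 2000/900 = 2.2222.
        SD[R] = 1.4907.
Step 4: R = E[R], so z = 0 with no continuity correction.
Step 5: Two-sided p-value via normal approximation = 2*(1 - Phi(|z|)) = 1.000000.
Step 6: alpha = 0.1. fail to reject H0.

R = 6, z = 0.0000, p = 1.000000, fail to reject H0.


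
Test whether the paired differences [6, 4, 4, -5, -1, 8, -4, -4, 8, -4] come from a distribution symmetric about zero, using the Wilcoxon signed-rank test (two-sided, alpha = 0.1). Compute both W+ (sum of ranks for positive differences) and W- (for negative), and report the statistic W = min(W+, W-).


Step 1: Drop any zero differences (none here) and take |d_i|.
|d| = [6, 4, 4, 5, 1, 8, 4, 4, 8, 4]
Step 2: Midrank |d_i| (ties get averaged ranks).
ranks: |6|->8, |4|->4, |4|->4, |5|->7, |1|->1, |8|->9.5, |4|->4, |4|->4, |8|->9.5, |4|->4
Step 3: Attach original signs; sum ranks with positive sign and with negative sign.
W+ = 8 + 4 + 4 + 9.5 + 9.5 = 35
W- = 7 + 1 + 4 + 4 + 4 = 20
(Check: W+ + W- = 55 should equal n(n+1)/2 = 55.)
Step 4: Test statistic W = min(W+, W-) = 20.
Step 5: Ties in |d|, so use the tie-corrected normal approximation.
        E[W] = n(n+1)/4 = 10*11/4 = 27.5.
        Tie groups: |d|=4 (t=5), |d|=8 (t=2); sum(t^3 - t) = 126.
        Var[W] = n(n+1)(2n+1)/24 - sum(t^3-t)/48 = 2310/24 - 126/48 = 93.625.
        z = (W - E[W]) / sqrt(Var[W]) = (20 - 27.5) / 9.6760 = -0.7751.
        Two-sided p = 2*Phi(z) = 0.438273.
Step 6: alpha = 0.1. fail to reject H0.

W+ = 35, W- = 20, W = min = 20, p = 0.438273, fail to reject H0.


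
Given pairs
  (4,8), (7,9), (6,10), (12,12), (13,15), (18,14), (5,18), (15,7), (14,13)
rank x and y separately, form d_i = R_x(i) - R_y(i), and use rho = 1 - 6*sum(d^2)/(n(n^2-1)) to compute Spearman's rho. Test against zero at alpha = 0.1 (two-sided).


Step 1: Rank x and y separately (midranks; no ties here).
rank(x): 4->1, 7->4, 6->3, 12->5, 13->6, 18->9, 5->2, 15->8, 14->7
rank(y): 8->2, 9->3, 10->4, 12->5, 15->8, 14->7, 18->9, 7->1, 13->6
Step 2: d_i = R_x(i) - R_y(i); compute d_i^2.
  (1-2)^2=1, (4-3)^2=1, (3-4)^2=1, (5-5)^2=0, (6-8)^2=4, (9-7)^2=4, (2-9)^2=49, (8-1)^2=49, (7-6)^2=1
sum(d^2) = 110.
Step 3: rho = 1 - 6*110 / (9*(9^2 - 1)) = 1 - 660/720 = 0.083333.
Step 4: Under H0, t = rho * sqrt((n-2)/(1-rho^2)) = 0.2212 ~ t(7).
Step 5: Two-sided p-value from the t-distribution with 7 df = 0.831214.
Step 6: alpha = 0.1. fail to reject H0.

rho = 0.0833, p = 0.831214, fail to reject H0 at alpha = 0.1.


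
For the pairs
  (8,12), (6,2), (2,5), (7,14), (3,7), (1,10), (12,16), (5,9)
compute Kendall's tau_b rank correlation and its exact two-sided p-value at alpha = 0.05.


Step 1: Enumerate the 28 unordered pairs (i,j) with i<j and classify each by sign(x_j-x_i) * sign(y_j-y_i).
  (1,2):dx=-2,dy=-10->C; (1,3):dx=-6,dy=-7->C; (1,4):dx=-1,dy=+2->D; (1,5):dx=-5,dy=-5->C
  (1,6):dx=-7,dy=-2->C; (1,7):dx=+4,dy=+4->C; (1,8):dx=-3,dy=-3->C; (2,3):dx=-4,dy=+3->D
  (2,4):dx=+1,dy=+12->C; (2,5):dx=-3,dy=+5->D; (2,6):dx=-5,dy=+8->D; (2,7):dx=+6,dy=+14->C
  (2,8):dx=-1,dy=+7->D; (3,4):dx=+5,dy=+9->C; (3,5):dx=+1,dy=+2->C; (3,6):dx=-1,dy=+5->D
  (3,7):dx=+10,dy=+11->C; (3,8):dx=+3,dy=+4->C; (4,5):dx=-4,dy=-7->C; (4,6):dx=-6,dy=-4->C
  (4,7):dx=+5,dy=+2->C; (4,8):dx=-2,dy=-5->C; (5,6):dx=-2,dy=+3->D; (5,7):dx=+9,dy=+9->C
  (5,8):dx=+2,dy=+2->C; (6,7):dx=+11,dy=+6->C; (6,8):dx=+4,dy=-1->D; (7,8):dx=-7,dy=-7->C
Step 2: C = 20, D = 8, total pairs = 28.
Step 3: tau = (C - D)/(n(n-1)/2) = (20 - 8)/28 = 0.428571.
Step 4: Exact two-sided p-value (enumerate n! = 40320 permutations of y under H0): p = 0.178869.
Step 5: alpha = 0.05. fail to reject H0.

tau_b = 0.4286 (C=20, D=8), p = 0.178869, fail to reject H0.


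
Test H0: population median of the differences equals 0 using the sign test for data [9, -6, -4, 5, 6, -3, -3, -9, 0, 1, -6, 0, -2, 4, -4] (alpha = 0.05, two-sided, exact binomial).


Step 1: Discard zero differences. Original n = 15; n_eff = number of nonzero differences = 13.
Nonzero differences (with sign): +9, -6, -4, +5, +6, -3, -3, -9, +1, -6, -2, +4, -4
Step 2: Count signs: positive = 5, negative = 8.
Step 3: Under H0: P(positive) = 0.5, so the number of positives S ~ Bin(13, 0.5).
Step 4: Two-sided exact p-value = sum of Bin(13,0.5) probabilities at or below the observed probability = 0.581055.
Step 5: alpha = 0.05. fail to reject H0.

n_eff = 13, pos = 5, neg = 8, p = 0.581055, fail to reject H0.


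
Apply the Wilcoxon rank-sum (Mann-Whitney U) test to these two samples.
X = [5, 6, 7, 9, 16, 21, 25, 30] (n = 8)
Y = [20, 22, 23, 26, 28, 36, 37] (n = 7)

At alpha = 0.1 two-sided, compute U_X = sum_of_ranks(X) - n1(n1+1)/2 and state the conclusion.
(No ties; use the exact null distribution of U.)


Step 1: Combine and sort all 15 observations; assign midranks.
sorted (value, group): (5,X), (6,X), (7,X), (9,X), (16,X), (20,Y), (21,X), (22,Y), (23,Y), (25,X), (26,Y), (28,Y), (30,X), (36,Y), (37,Y)
ranks: 5->1, 6->2, 7->3, 9->4, 16->5, 20->6, 21->7, 22->8, 23->9, 25->10, 26->11, 28->12, 30->13, 36->14, 37->15
Step 2: Rank sum for X: R1 = 1 + 2 + 3 + 4 + 5 + 7 + 10 + 13 = 45.
Step 3: U_X = R1 - n1(n1+1)/2 = 45 - 8*9/2 = 45 - 36 = 9.
       U_Y = n1*n2 - U_X = 56 - 9 = 47.
Step 4: No ties, so the exact null distribution of U (based on enumerating the C(15,8) = 6435 equally likely rank assignments) gives the two-sided p-value.
Step 5: p-value = 0.028904; compare to alpha = 0.1. reject H0.

U_X = 9, p = 0.028904, reject H0 at alpha = 0.1.


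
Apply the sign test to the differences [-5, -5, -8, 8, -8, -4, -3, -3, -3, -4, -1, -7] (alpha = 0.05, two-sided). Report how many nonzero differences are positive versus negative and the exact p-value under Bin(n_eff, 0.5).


Step 1: Discard zero differences. Original n = 12; n_eff = number of nonzero differences = 12.
Nonzero differences (with sign): -5, -5, -8, +8, -8, -4, -3, -3, -3, -4, -1, -7
Step 2: Count signs: positive = 1, negative = 11.
Step 3: Under H0: P(positive) = 0.5, so the number of positives S ~ Bin(12, 0.5).
Step 4: Two-sided exact p-value = sum of Bin(12,0.5) probabilities at or below the observed probability = 0.006348.
Step 5: alpha = 0.05. reject H0.

n_eff = 12, pos = 1, neg = 11, p = 0.006348, reject H0.


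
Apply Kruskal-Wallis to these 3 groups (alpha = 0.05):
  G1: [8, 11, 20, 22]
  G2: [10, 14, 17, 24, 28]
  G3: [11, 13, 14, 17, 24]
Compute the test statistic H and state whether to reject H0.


Step 1: Combine all N = 14 observations and assign midranks.
sorted (value, group, rank): (8,G1,1), (10,G2,2), (11,G1,3.5), (11,G3,3.5), (13,G3,5), (14,G2,6.5), (14,G3,6.5), (17,G2,8.5), (17,G3,8.5), (20,G1,10), (22,G1,11), (24,G2,12.5), (24,G3,12.5), (28,G2,14)
Step 2: Sum ranks within each group.
R_1 = 25.5 (n_1 = 4)
R_2 = 43.5 (n_2 = 5)
R_3 = 36 (n_3 = 5)
Step 3: H = 12/(N(N+1)) * sum(R_i^2/n_i) - 3(N+1)
     = 12/(14*15) * (25.5^2/4 + 43.5^2/5 + 36^2/5) - 3*15
     = 0.057143 * 800.212 - 45
     = 0.726429.
Step 4: Ties present; correction factor C = 1 - 24/(14^3 - 14) = 0.991209. Corrected H = 0.726429 / 0.991209 = 0.732871.
Step 5: Under H0, H ~ chi^2(2); p-value = 0.693201.
Step 6: alpha = 0.05. fail to reject H0.

H = 0.7329, df = 2, p = 0.693201, fail to reject H0.


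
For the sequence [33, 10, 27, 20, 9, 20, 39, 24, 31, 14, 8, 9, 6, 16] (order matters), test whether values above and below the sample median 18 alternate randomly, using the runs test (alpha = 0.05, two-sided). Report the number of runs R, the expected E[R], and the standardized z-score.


Step 1: Compute median = 18; label A = above, B = below.
Labels in order: ABAABAAAABBBBB  (n_A = 7, n_B = 7)
Step 2: Count runs R = 6.
Step 3: Under H0 (random ordering), E[R] = 2*n_A*n_B/(n_A+n_B) + 1 = 2*7*7/14 + 1 = 8.0000.
        Var[R] = 2*n_A*n_B*(2*n_A*n_B - n_A - n_B) / ((n_A+n_B)^2 * (n_A+n_B-1)) = 8232/2548 = 3.2308.
        SD[R] = 1.7974.
Step 4: Continuity-corrected z = (R + 0.5 - E[R]) / SD[R] = (6 + 0.5 - 8.0000) / 1.7974 = -0.8345.
Step 5: Two-sided p-value via normal approximation = 2*(1 - Phi(|z|)) = 0.403986.
Step 6: alpha = 0.05. fail to reject H0.

R = 6, z = -0.8345, p = 0.403986, fail to reject H0.


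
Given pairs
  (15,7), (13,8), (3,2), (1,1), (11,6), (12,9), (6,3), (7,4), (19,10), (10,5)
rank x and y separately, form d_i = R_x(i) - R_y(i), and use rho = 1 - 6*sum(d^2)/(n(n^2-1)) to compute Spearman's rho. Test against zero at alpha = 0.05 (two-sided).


Step 1: Rank x and y separately (midranks; no ties here).
rank(x): 15->9, 13->8, 3->2, 1->1, 11->6, 12->7, 6->3, 7->4, 19->10, 10->5
rank(y): 7->7, 8->8, 2->2, 1->1, 6->6, 9->9, 3->3, 4->4, 10->10, 5->5
Step 2: d_i = R_x(i) - R_y(i); compute d_i^2.
  (9-7)^2=4, (8-8)^2=0, (2-2)^2=0, (1-1)^2=0, (6-6)^2=0, (7-9)^2=4, (3-3)^2=0, (4-4)^2=0, (10-10)^2=0, (5-5)^2=0
sum(d^2) = 8.
Step 3: rho = 1 - 6*8 / (10*(10^2 - 1)) = 1 - 48/990 = 0.951515.
Step 4: Under H0, t = rho * sqrt((n-2)/(1-rho^2)) = 8.7493 ~ t(8).
Step 5: Two-sided p-value from the t-distribution with 8 df = 0.000023.
Step 6: alpha = 0.05. reject H0.

rho = 0.9515, p = 0.000023, reject H0 at alpha = 0.05.


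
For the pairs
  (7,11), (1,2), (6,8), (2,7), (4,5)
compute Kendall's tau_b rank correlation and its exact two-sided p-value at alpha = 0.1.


Step 1: Enumerate the 10 unordered pairs (i,j) with i<j and classify each by sign(x_j-x_i) * sign(y_j-y_i).
  (1,2):dx=-6,dy=-9->C; (1,3):dx=-1,dy=-3->C; (1,4):dx=-5,dy=-4->C; (1,5):dx=-3,dy=-6->C
  (2,3):dx=+5,dy=+6->C; (2,4):dx=+1,dy=+5->C; (2,5):dx=+3,dy=+3->C; (3,4):dx=-4,dy=-1->C
  (3,5):dx=-2,dy=-3->C; (4,5):dx=+2,dy=-2->D
Step 2: C = 9, D = 1, total pairs = 10.
Step 3: tau = (C - D)/(n(n-1)/2) = (9 - 1)/10 = 0.800000.
Step 4: Exact two-sided p-value (enumerate n! = 120 permutations of y under H0): p = 0.083333.
Step 5: alpha = 0.1. reject H0.

tau_b = 0.8000 (C=9, D=1), p = 0.083333, reject H0.


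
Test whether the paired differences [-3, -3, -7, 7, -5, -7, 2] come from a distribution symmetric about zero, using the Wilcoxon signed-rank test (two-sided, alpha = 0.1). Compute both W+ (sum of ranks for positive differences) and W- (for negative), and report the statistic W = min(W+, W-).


Step 1: Drop any zero differences (none here) and take |d_i|.
|d| = [3, 3, 7, 7, 5, 7, 2]
Step 2: Midrank |d_i| (ties get averaged ranks).
ranks: |3|->2.5, |3|->2.5, |7|->6, |7|->6, |5|->4, |7|->6, |2|->1
Step 3: Attach original signs; sum ranks with positive sign and with negative sign.
W+ = 6 + 1 = 7
W- = 2.5 + 2.5 + 6 + 4 + 6 = 21
(Check: W+ + W- = 28 should equal n(n+1)/2 = 28.)
Step 4: Test statistic W = min(W+, W-) = 7.
Step 5: Ties in |d|, so use the tie-corrected normal approximation.
        E[W] = n(n+1)/4 = 7*8/4 = 14.
        Tie groups: |d|=3 (t=2), |d|=7 (t=3); sum(t^3 - t) = 30.
        Var[W] = n(n+1)(2n+1)/24 - sum(t^3-t)/48 = 840/24 - 30/48 = 34.375.
        z = (W - E[W]) / sqrt(Var[W]) = (7 - 14) / 5.8630 = -1.1939.
        Two-sided p = 2*Phi(z) = 0.232508.
Step 6: alpha = 0.1. fail to reject H0.

W+ = 7, W- = 21, W = min = 7, p = 0.232508, fail to reject H0.


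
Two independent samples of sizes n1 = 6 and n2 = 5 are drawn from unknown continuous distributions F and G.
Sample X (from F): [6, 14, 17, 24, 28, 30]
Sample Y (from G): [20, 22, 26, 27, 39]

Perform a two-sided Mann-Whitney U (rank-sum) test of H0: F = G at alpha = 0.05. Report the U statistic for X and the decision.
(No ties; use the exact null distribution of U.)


Step 1: Combine and sort all 11 observations; assign midranks.
sorted (value, group): (6,X), (14,X), (17,X), (20,Y), (22,Y), (24,X), (26,Y), (27,Y), (28,X), (30,X), (39,Y)
ranks: 6->1, 14->2, 17->3, 20->4, 22->5, 24->6, 26->7, 27->8, 28->9, 30->10, 39->11
Step 2: Rank sum for X: R1 = 1 + 2 + 3 + 6 + 9 + 10 = 31.
Step 3: U_X = R1 - n1(n1+1)/2 = 31 - 6*7/2 = 31 - 21 = 10.
       U_Y = n1*n2 - U_X = 30 - 10 = 20.
Step 4: No ties, so the exact null distribution of U (based on enumerating the C(11,6) = 462 equally likely rank assignments) gives the two-sided p-value.
Step 5: p-value = 0.428571; compare to alpha = 0.05. fail to reject H0.

U_X = 10, p = 0.428571, fail to reject H0 at alpha = 0.05.


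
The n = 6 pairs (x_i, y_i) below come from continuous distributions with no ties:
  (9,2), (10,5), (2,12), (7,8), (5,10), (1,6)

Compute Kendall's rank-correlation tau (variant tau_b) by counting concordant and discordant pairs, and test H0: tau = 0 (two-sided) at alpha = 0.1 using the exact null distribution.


Step 1: Enumerate the 15 unordered pairs (i,j) with i<j and classify each by sign(x_j-x_i) * sign(y_j-y_i).
  (1,2):dx=+1,dy=+3->C; (1,3):dx=-7,dy=+10->D; (1,4):dx=-2,dy=+6->D; (1,5):dx=-4,dy=+8->D
  (1,6):dx=-8,dy=+4->D; (2,3):dx=-8,dy=+7->D; (2,4):dx=-3,dy=+3->D; (2,5):dx=-5,dy=+5->D
  (2,6):dx=-9,dy=+1->D; (3,4):dx=+5,dy=-4->D; (3,5):dx=+3,dy=-2->D; (3,6):dx=-1,dy=-6->C
  (4,5):dx=-2,dy=+2->D; (4,6):dx=-6,dy=-2->C; (5,6):dx=-4,dy=-4->C
Step 2: C = 4, D = 11, total pairs = 15.
Step 3: tau = (C - D)/(n(n-1)/2) = (4 - 11)/15 = -0.466667.
Step 4: Exact two-sided p-value (enumerate n! = 720 permutations of y under H0): p = 0.272222.
Step 5: alpha = 0.1. fail to reject H0.

tau_b = -0.4667 (C=4, D=11), p = 0.272222, fail to reject H0.


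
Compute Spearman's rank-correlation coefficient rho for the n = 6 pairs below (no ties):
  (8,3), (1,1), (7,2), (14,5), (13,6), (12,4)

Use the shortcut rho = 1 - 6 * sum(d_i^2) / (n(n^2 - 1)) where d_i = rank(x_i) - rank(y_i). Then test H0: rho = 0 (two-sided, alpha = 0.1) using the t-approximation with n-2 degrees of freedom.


Step 1: Rank x and y separately (midranks; no ties here).
rank(x): 8->3, 1->1, 7->2, 14->6, 13->5, 12->4
rank(y): 3->3, 1->1, 2->2, 5->5, 6->6, 4->4
Step 2: d_i = R_x(i) - R_y(i); compute d_i^2.
  (3-3)^2=0, (1-1)^2=0, (2-2)^2=0, (6-5)^2=1, (5-6)^2=1, (4-4)^2=0
sum(d^2) = 2.
Step 3: rho = 1 - 6*2 / (6*(6^2 - 1)) = 1 - 12/210 = 0.942857.
Step 4: Under H0, t = rho * sqrt((n-2)/(1-rho^2)) = 5.6595 ~ t(4).
Step 5: Two-sided p-value from the t-distribution with 4 df = 0.004805.
Step 6: alpha = 0.1. reject H0.

rho = 0.9429, p = 0.004805, reject H0 at alpha = 0.1.


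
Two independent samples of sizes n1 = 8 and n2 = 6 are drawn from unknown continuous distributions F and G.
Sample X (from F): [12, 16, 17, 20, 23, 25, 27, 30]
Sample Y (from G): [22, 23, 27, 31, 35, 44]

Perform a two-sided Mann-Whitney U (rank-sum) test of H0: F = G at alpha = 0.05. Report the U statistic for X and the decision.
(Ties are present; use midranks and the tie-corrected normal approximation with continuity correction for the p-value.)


Step 1: Combine and sort all 14 observations; assign midranks.
sorted (value, group): (12,X), (16,X), (17,X), (20,X), (22,Y), (23,X), (23,Y), (25,X), (27,X), (27,Y), (30,X), (31,Y), (35,Y), (44,Y)
ranks: 12->1, 16->2, 17->3, 20->4, 22->5, 23->6.5, 23->6.5, 25->8, 27->9.5, 27->9.5, 30->11, 31->12, 35->13, 44->14
Step 2: Rank sum for X: R1 = 1 + 2 + 3 + 4 + 6.5 + 8 + 9.5 + 11 = 45.
Step 3: U_X = R1 - n1(n1+1)/2 = 45 - 8*9/2 = 45 - 36 = 9.
       U_Y = n1*n2 - U_X = 48 - 9 = 39.
Step 4: Ties are present, so use the tie-corrected normal approximation (with continuity correction) for the p-value.
Step 5: p-value = 0.060646; compare to alpha = 0.05. fail to reject H0.

U_X = 9, p = 0.060646, fail to reject H0 at alpha = 0.05.


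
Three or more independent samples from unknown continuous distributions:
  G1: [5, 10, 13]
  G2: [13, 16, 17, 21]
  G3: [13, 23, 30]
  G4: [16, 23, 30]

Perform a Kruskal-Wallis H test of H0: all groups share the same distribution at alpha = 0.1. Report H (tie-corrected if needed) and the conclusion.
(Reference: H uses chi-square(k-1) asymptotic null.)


Step 1: Combine all N = 13 observations and assign midranks.
sorted (value, group, rank): (5,G1,1), (10,G1,2), (13,G1,4), (13,G2,4), (13,G3,4), (16,G2,6.5), (16,G4,6.5), (17,G2,8), (21,G2,9), (23,G3,10.5), (23,G4,10.5), (30,G3,12.5), (30,G4,12.5)
Step 2: Sum ranks within each group.
R_1 = 7 (n_1 = 3)
R_2 = 27.5 (n_2 = 4)
R_3 = 27 (n_3 = 3)
R_4 = 29.5 (n_4 = 3)
Step 3: H = 12/(N(N+1)) * sum(R_i^2/n_i) - 3(N+1)
     = 12/(13*14) * (7^2/3 + 27.5^2/4 + 27^2/3 + 29.5^2/3) - 3*14
     = 0.065934 * 738.479 - 42
     = 6.690934.
Step 4: Ties present; correction factor C = 1 - 42/(13^3 - 13) = 0.980769. Corrected H = 6.690934 / 0.980769 = 6.822129.
Step 5: Under H0, H ~ chi^2(3); p-value = 0.077788.
Step 6: alpha = 0.1. reject H0.

H = 6.8221, df = 3, p = 0.077788, reject H0.


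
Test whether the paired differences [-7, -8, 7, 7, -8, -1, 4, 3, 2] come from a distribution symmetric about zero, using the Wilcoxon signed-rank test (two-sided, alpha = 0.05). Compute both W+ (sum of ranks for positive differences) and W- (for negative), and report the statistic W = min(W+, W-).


Step 1: Drop any zero differences (none here) and take |d_i|.
|d| = [7, 8, 7, 7, 8, 1, 4, 3, 2]
Step 2: Midrank |d_i| (ties get averaged ranks).
ranks: |7|->6, |8|->8.5, |7|->6, |7|->6, |8|->8.5, |1|->1, |4|->4, |3|->3, |2|->2
Step 3: Attach original signs; sum ranks with positive sign and with negative sign.
W+ = 6 + 6 + 4 + 3 + 2 = 21
W- = 6 + 8.5 + 8.5 + 1 = 24
(Check: W+ + W- = 45 should equal n(n+1)/2 = 45.)
Step 4: Test statistic W = min(W+, W-) = 21.
Step 5: Ties in |d|, so use the tie-corrected normal approximation.
        E[W] = n(n+1)/4 = 9*10/4 = 22.5.
        Tie groups: |d|=7 (t=3), |d|=8 (t=2); sum(t^3 - t) = 30.
        Var[W] = n(n+1)(2n+1)/24 - sum(t^3-t)/48 = 1710/24 - 30/48 = 70.625.
        z = (W - E[W]) / sqrt(Var[W]) = (21 - 22.5) / 8.4039 = -0.1785.
        Two-sided p = 2*Phi(z) = 0.858339.
Step 6: alpha = 0.05. fail to reject H0.

W+ = 21, W- = 24, W = min = 21, p = 0.858339, fail to reject H0.


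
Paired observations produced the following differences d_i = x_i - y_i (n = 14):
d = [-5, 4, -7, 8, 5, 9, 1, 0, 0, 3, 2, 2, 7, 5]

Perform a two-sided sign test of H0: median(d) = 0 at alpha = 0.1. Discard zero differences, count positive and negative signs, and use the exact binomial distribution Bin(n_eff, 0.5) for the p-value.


Step 1: Discard zero differences. Original n = 14; n_eff = number of nonzero differences = 12.
Nonzero differences (with sign): -5, +4, -7, +8, +5, +9, +1, +3, +2, +2, +7, +5
Step 2: Count signs: positive = 10, negative = 2.
Step 3: Under H0: P(positive) = 0.5, so the number of positives S ~ Bin(12, 0.5).
Step 4: Two-sided exact p-value = sum of Bin(12,0.5) probabilities at or below the observed probability = 0.038574.
Step 5: alpha = 0.1. reject H0.

n_eff = 12, pos = 10, neg = 2, p = 0.038574, reject H0.


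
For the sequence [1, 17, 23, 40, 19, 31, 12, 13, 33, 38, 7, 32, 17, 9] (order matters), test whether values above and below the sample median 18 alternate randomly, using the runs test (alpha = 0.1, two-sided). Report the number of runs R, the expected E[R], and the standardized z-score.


Step 1: Compute median = 18; label A = above, B = below.
Labels in order: BBAAAABBAABABB  (n_A = 7, n_B = 7)
Step 2: Count runs R = 7.
Step 3: Under H0 (random ordering), E[R] = 2*n_A*n_B/(n_A+n_B) + 1 = 2*7*7/14 + 1 = 8.0000.
        Var[R] = 2*n_A*n_B*(2*n_A*n_B - n_A - n_B) / ((n_A+n_B)^2 * (n_A+n_B-1)) = 8232/2548 = 3.2308.
        SD[R] = 1.7974.
Step 4: Continuity-corrected z = (R + 0.5 - E[R]) / SD[R] = (7 + 0.5 - 8.0000) / 1.7974 = -0.2782.
Step 5: Two-sided p-value via normal approximation = 2*(1 - Phi(|z|)) = 0.780879.
Step 6: alpha = 0.1. fail to reject H0.

R = 7, z = -0.2782, p = 0.780879, fail to reject H0.


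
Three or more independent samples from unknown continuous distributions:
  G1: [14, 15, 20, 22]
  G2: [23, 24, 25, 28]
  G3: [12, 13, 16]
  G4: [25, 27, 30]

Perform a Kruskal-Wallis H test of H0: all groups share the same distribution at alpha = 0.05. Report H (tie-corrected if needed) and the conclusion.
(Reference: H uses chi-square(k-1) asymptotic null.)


Step 1: Combine all N = 14 observations and assign midranks.
sorted (value, group, rank): (12,G3,1), (13,G3,2), (14,G1,3), (15,G1,4), (16,G3,5), (20,G1,6), (22,G1,7), (23,G2,8), (24,G2,9), (25,G2,10.5), (25,G4,10.5), (27,G4,12), (28,G2,13), (30,G4,14)
Step 2: Sum ranks within each group.
R_1 = 20 (n_1 = 4)
R_2 = 40.5 (n_2 = 4)
R_3 = 8 (n_3 = 3)
R_4 = 36.5 (n_4 = 3)
Step 3: H = 12/(N(N+1)) * sum(R_i^2/n_i) - 3(N+1)
     = 12/(14*15) * (20^2/4 + 40.5^2/4 + 8^2/3 + 36.5^2/3) - 3*15
     = 0.057143 * 975.479 - 45
     = 10.741667.
Step 4: Ties present; correction factor C = 1 - 6/(14^3 - 14) = 0.997802. Corrected H = 10.741667 / 0.997802 = 10.765327.
Step 5: Under H0, H ~ chi^2(3); p-value = 0.013065.
Step 6: alpha = 0.05. reject H0.

H = 10.7653, df = 3, p = 0.013065, reject H0.


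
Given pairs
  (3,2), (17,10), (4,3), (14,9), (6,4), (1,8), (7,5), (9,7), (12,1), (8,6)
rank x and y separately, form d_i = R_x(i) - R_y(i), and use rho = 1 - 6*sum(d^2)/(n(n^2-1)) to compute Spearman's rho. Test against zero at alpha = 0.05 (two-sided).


Step 1: Rank x and y separately (midranks; no ties here).
rank(x): 3->2, 17->10, 4->3, 14->9, 6->4, 1->1, 7->5, 9->7, 12->8, 8->6
rank(y): 2->2, 10->10, 3->3, 9->9, 4->4, 8->8, 5->5, 7->7, 1->1, 6->6
Step 2: d_i = R_x(i) - R_y(i); compute d_i^2.
  (2-2)^2=0, (10-10)^2=0, (3-3)^2=0, (9-9)^2=0, (4-4)^2=0, (1-8)^2=49, (5-5)^2=0, (7-7)^2=0, (8-1)^2=49, (6-6)^2=0
sum(d^2) = 98.
Step 3: rho = 1 - 6*98 / (10*(10^2 - 1)) = 1 - 588/990 = 0.406061.
Step 4: Under H0, t = rho * sqrt((n-2)/(1-rho^2)) = 1.2568 ~ t(8).
Step 5: Two-sided p-value from the t-distribution with 8 df = 0.244282.
Step 6: alpha = 0.05. fail to reject H0.

rho = 0.4061, p = 0.244282, fail to reject H0 at alpha = 0.05.


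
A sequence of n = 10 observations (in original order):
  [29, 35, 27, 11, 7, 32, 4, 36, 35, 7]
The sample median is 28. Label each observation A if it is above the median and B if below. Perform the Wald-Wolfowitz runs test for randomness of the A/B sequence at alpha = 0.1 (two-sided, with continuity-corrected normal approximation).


Step 1: Compute median = 28; label A = above, B = below.
Labels in order: AABBBABAAB  (n_A = 5, n_B = 5)
Step 2: Count runs R = 6.
Step 3: Under H0 (random ordering), E[R] = 2*n_A*n_B/(n_A+n_B) + 1 = 2*5*5/10 + 1 = 6.0000.
        Var[R] = 2*n_A*n_B*(2*n_A*n_B - n_A - n_B) / ((n_A+n_B)^2 * (n_A+n_B-1)) = 2000/900 = 2.2222.
        SD[R] = 1.4907.
Step 4: R = E[R], so z = 0 with no continuity correction.
Step 5: Two-sided p-value via normal approximation = 2*(1 - Phi(|z|)) = 1.000000.
Step 6: alpha = 0.1. fail to reject H0.

R = 6, z = 0.0000, p = 1.000000, fail to reject H0.


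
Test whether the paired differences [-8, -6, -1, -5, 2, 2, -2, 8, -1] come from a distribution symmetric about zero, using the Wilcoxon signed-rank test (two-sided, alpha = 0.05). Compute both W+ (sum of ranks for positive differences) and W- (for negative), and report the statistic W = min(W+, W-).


Step 1: Drop any zero differences (none here) and take |d_i|.
|d| = [8, 6, 1, 5, 2, 2, 2, 8, 1]
Step 2: Midrank |d_i| (ties get averaged ranks).
ranks: |8|->8.5, |6|->7, |1|->1.5, |5|->6, |2|->4, |2|->4, |2|->4, |8|->8.5, |1|->1.5
Step 3: Attach original signs; sum ranks with positive sign and with negative sign.
W+ = 4 + 4 + 8.5 = 16.5
W- = 8.5 + 7 + 1.5 + 6 + 4 + 1.5 = 28.5
(Check: W+ + W- = 45 should equal n(n+1)/2 = 45.)
Step 4: Test statistic W = min(W+, W-) = 16.5.
Step 5: Ties in |d|, so use the tie-corrected normal approximation.
        E[W] = n(n+1)/4 = 9*10/4 = 22.5.
        Tie groups: |d|=1 (t=2), |d|=2 (t=3), |d|=8 (t=2); sum(t^3 - t) = 36.
        Var[W] = n(n+1)(2n+1)/24 - sum(t^3-t)/48 = 1710/24 - 36/48 = 70.5.
        z = (W - E[W]) / sqrt(Var[W]) = (16.5 - 22.5) / 8.3964 = -0.7146.
        Two-sided p = 2*Phi(z) = 0.474863.
Step 6: alpha = 0.05. fail to reject H0.

W+ = 16.5, W- = 28.5, W = min = 16.5, p = 0.474863, fail to reject H0.


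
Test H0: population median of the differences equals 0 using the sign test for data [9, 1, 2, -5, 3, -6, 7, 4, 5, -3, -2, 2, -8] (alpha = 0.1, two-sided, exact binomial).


Step 1: Discard zero differences. Original n = 13; n_eff = number of nonzero differences = 13.
Nonzero differences (with sign): +9, +1, +2, -5, +3, -6, +7, +4, +5, -3, -2, +2, -8
Step 2: Count signs: positive = 8, negative = 5.
Step 3: Under H0: P(positive) = 0.5, so the number of positives S ~ Bin(13, 0.5).
Step 4: Two-sided exact p-value = sum of Bin(13,0.5) probabilities at or below the observed probability = 0.581055.
Step 5: alpha = 0.1. fail to reject H0.

n_eff = 13, pos = 8, neg = 5, p = 0.581055, fail to reject H0.


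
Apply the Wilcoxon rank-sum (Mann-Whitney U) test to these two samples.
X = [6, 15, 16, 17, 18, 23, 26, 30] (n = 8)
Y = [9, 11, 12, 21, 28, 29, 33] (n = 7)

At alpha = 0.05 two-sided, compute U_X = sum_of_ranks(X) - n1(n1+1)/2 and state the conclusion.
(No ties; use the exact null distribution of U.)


Step 1: Combine and sort all 15 observations; assign midranks.
sorted (value, group): (6,X), (9,Y), (11,Y), (12,Y), (15,X), (16,X), (17,X), (18,X), (21,Y), (23,X), (26,X), (28,Y), (29,Y), (30,X), (33,Y)
ranks: 6->1, 9->2, 11->3, 12->4, 15->5, 16->6, 17->7, 18->8, 21->9, 23->10, 26->11, 28->12, 29->13, 30->14, 33->15
Step 2: Rank sum for X: R1 = 1 + 5 + 6 + 7 + 8 + 10 + 11 + 14 = 62.
Step 3: U_X = R1 - n1(n1+1)/2 = 62 - 8*9/2 = 62 - 36 = 26.
       U_Y = n1*n2 - U_X = 56 - 26 = 30.
Step 4: No ties, so the exact null distribution of U (based on enumerating the C(15,8) = 6435 equally likely rank assignments) gives the two-sided p-value.
Step 5: p-value = 0.866511; compare to alpha = 0.05. fail to reject H0.

U_X = 26, p = 0.866511, fail to reject H0 at alpha = 0.05.
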